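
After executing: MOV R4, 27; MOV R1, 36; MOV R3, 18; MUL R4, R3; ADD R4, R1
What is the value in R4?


Register state trace:
  MOV R4, 27  → R4 = 27
  MOV R1, 36  → R1 = 36
  MOV R3, 18  → R3 = 18
  MUL R4, R3  → R4 = 27 * 18 = 486
  ADD R4, R1  → R4 = 486 + 36 = 522
Final: R4 = 522

522


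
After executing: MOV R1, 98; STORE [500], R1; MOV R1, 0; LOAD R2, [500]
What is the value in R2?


Register and memory trace:
  MOV R1, 98  → R1 = 98
  STORE [500], R1  → mem[500] = 98
  MOV R1, 0  → R1 = 0
  LOAD R2, [500]  → R2 = mem[500] = 98
Final: R2 = 98

98


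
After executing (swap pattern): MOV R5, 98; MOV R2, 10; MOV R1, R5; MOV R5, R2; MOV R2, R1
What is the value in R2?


Register state trace (swap pattern):
  MOV R5, 98  → R5 = 98
  MOV R2, 10  → R2 = 10
  MOV R1, R5  → R1 = 98  (save R5)
  MOV R5, R2  → R5 = 10  (R5 gets R2's value)
  MOV R2, R1  → R2 = 98  (R2 gets saved value)
Final: R2 = 98

98


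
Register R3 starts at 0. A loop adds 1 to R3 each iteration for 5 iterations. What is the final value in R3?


Starting value: R3 = 0
  Iter 1: R3 = 0 + 1 = 1
  Iter 2: R3 = 1 + 1 = 2
  Iter 3: R3 = 2 + 1 = 3
  Iter 4: R3 = 3 + 1 = 4
  Iter 5: R3 = 4 + 1 = 5
Final: R3 = 5

5


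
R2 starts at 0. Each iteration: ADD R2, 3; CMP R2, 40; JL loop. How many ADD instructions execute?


Loop trace (R2 starts at 0, target 40, step 3):
  ADD #1: R2 = 0 + 3 = 3  → 3 < 40, loop
  ADD #2: R2 = 3 + 3 = 6  → 6 < 40, loop
  ADD #3: R2 = 6 + 3 = 9  → 9 < 40, loop
  ADD #4: R2 = 9 + 3 = 12  → 12 < 40, loop
  ADD #5: R2 = 12 + 3 = 15  → 15 < 40, loop
  ADD #6: R2 = 15 + 3 = 18  → 18 < 40, loop
  ADD #7: R2 = 18 + 3 = 21  → 21 < 40, loop
  ADD #8: R2 = 21 + 3 = 24  → 24 < 40, loop
  ADD #9: R2 = 24 + 3 = 27  → 27 < 40, loop
  ADD #10: R2 = 27 + 3 = 30  → 30 < 40, loop
  ADD #11: R2 = 30 + 3 = 33  → 33 < 40, loop
  ADD #12: R2 = 33 + 3 = 36  → 36 < 40, loop
  ADD #13: R2 = 36 + 3 = 39  → 39 < 40, loop
  ADD #14: R2 = 39 + 3 = 42  → 42 >= 40, exit
Total ADD instructions: 14

14


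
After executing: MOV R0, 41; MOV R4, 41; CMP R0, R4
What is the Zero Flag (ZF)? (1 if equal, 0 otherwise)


Register state trace:
  MOV R0, 41  → R0 = 41
  MOV R4, 41  → R4 = 41
  CMP R0, R4  → computes 41 - 41 = 0
  Result is zero, so values are equal
ZF = 1

1


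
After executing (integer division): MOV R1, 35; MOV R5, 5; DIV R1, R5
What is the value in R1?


Register state trace:
  MOV R1, 35  → R1 = 35
  MOV R5, 5  → R5 = 5
  DIV R1, R5  → R1 = 35 // 5 = 7
Final: R1 = 7

7


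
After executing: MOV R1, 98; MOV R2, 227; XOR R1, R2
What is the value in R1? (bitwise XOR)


Register state trace:
  MOV R1, 98  → R1 = 98 (0b01100010)
  MOV R2, 227  → R2 = 227 (0b11100011)
  XOR R1, R2  → R1 = 98 XOR 227 = 129 (0b10000001)
Final: R1 = 129

129


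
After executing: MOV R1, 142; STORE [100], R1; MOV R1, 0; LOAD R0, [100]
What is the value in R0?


Register and memory trace:
  MOV R1, 142  → R1 = 142
  STORE [100], R1  → mem[100] = 142
  MOV R1, 0  → R1 = 0
  LOAD R0, [100]  → R0 = mem[100] = 142
Final: R0 = 142

142


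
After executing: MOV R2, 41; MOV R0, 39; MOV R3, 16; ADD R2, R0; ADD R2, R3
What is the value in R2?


Register state trace:
  MOV R2, 41  → R2 = 41
  MOV R0, 39  → R0 = 39
  MOV R3, 16  → R3 = 16
  ADD R2, R0  → R2 = 41 + 39 = 80
  ADD R2, R3  → R2 = 80 + 16 = 96
Final: R2 = 96

96


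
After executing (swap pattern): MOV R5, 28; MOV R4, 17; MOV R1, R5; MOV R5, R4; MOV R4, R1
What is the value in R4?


Register state trace (swap pattern):
  MOV R5, 28  → R5 = 28
  MOV R4, 17  → R4 = 17
  MOV R1, R5  → R1 = 28  (save R5)
  MOV R5, R4  → R5 = 17  (R5 gets R4's value)
  MOV R4, R1  → R4 = 28  (R4 gets saved value)
Final: R4 = 28

28


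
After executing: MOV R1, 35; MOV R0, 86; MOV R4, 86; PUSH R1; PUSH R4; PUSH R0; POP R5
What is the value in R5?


Stack trace (top is rightmost):
  MOV R1, 35  → R1 = 35
  MOV R0, 86  → R0 = 86
  MOV R4, 86  → R4 = 86
  PUSH R1  → stack: [35]
  PUSH R4  → stack: [35, 86]
  PUSH R0  → stack: [35, 86, 86]
  POP R5  → R5 = 86, stack: [35, 86]
Final: R5 = 86

86


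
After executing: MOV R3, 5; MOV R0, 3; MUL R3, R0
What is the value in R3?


Register state trace:
  MOV R3, 5  → R3 = 5
  MOV R0, 3  → R0 = 3
  MUL R3, R0  → R3 = 5 * 3 = 15
Final: R3 = 15

15


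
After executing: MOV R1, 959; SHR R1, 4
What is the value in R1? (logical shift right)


Register state trace:
  MOV R1, 959  → R1 = 959
  SHR R1, 4  → R1 = 959 >> 4 = 959 // 2^4 = 59
Final: R1 = 59

59


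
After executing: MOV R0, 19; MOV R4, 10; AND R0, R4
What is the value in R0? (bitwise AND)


Register state trace:
  MOV R0, 19  → R0 = 19 (0b00010011)
  MOV R4, 10  → R4 = 10 (0b00001010)
  AND R0, R4  → R0 = 19 AND 10 = 2 (0b00000010)
Final: R0 = 2

2


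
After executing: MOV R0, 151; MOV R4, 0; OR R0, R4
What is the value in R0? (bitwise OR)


Register state trace:
  MOV R0, 151  → R0 = 151 (0b10010111)
  MOV R4, 0  → R4 = 0 (0b00000000)
  OR R0, R4   → R0 = 151 OR 0 = 151 (0b10010111)
Final: R0 = 151

151


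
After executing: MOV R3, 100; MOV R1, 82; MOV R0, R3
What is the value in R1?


Register state trace:
  MOV R3, 100  → R3 = 100
  MOV R1, 82  → R1 = 82
  MOV R0, R3  → R0 = 100
Final: R1 = 82

82


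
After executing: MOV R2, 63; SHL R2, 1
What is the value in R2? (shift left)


Register state trace:
  MOV R2, 63  → R2 = 63
  SHL R2, 1  → R2 = 63 << 1 = 63 * 2^1 = 126
Final: R2 = 126

126


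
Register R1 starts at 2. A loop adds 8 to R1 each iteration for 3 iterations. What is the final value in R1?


Starting value: R1 = 2
  Iter 1: R1 = 2 + 8 = 10
  Iter 2: R1 = 10 + 8 = 18
  Iter 3: R1 = 18 + 8 = 26
Final: R1 = 26

26


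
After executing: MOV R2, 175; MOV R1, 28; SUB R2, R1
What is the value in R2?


Register state trace:
  MOV R2, 175  → R2 = 175
  MOV R1, 28  → R1 = 28
  SUB R2, R1  → R2 = 175 - 28 = 147
Final: R2 = 147

147


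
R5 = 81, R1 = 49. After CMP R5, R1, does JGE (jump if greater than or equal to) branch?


Trace:
  R5 = 81, R1 = 49
  CMP R5, R1  → compares 81 vs 49
  JGE checks: is 81 greater than or equal to 49?
  81 > 49, so condition is true
Branch taken: Yes

Yes


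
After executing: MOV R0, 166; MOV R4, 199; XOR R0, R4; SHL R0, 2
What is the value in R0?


Register state trace:
  MOV R0, 166  → R0 = 166 (0b10100110)
  MOV R4, 199  → R4 = 199 (0b11000111)
  XOR R0, R4  → R0 = 166 XOR 199 = 97 (0b01100001)
  SHL R0, 2  → R0 = 97 << 2 = 388
Final: R0 = 388

388


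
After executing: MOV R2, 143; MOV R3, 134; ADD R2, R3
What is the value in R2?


Register state trace:
  MOV R2, 143  → R2 = 143
  MOV R3, 134  → R3 = 134
  ADD R2, R3  → R2 = 143 + 134 = 277
Final: R2 = 277

277


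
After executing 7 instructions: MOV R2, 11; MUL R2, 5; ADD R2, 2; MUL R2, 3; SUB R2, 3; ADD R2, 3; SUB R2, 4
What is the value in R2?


Register state trace:
  MOV R2, 11  → R2 = 11
  MUL R2, 5  → R2 = 11 * 5 = 55
  ADD R2, 2  → R2 = 55 + 2 = 57
  MUL R2, 3  → R2 = 57 * 3 = 171
  SUB R2, 3  → R2 = 171 - 3 = 168
  ADD R2, 3  → R2 = 168 + 3 = 171
  SUB R2, 4  → R2 = 171 - 4 = 167
Final: R2 = 167

167


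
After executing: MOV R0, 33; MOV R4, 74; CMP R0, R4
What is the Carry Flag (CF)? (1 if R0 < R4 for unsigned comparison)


Register state trace:
  MOV R0, 33  → R0 = 33
  MOV R4, 74  → R4 = 74
  CMP R0, R4  → unsigned 33 - 74: borrow occurs
  33 < 74, so CF = 1
CF = 1

1


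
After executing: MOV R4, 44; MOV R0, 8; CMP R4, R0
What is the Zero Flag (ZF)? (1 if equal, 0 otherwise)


Register state trace:
  MOV R4, 44  → R4 = 44
  MOV R0, 8  → R0 = 8
  CMP R4, R0  → computes 44 - 8 = 36
  Result is nonzero, so values are not equal
ZF = 0

0


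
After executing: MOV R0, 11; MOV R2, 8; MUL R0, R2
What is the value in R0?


Register state trace:
  MOV R0, 11  → R0 = 11
  MOV R2, 8  → R2 = 8
  MUL R0, R2  → R0 = 11 * 8 = 88
Final: R0 = 88

88


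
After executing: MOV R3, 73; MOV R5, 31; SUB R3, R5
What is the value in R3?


Register state trace:
  MOV R3, 73  → R3 = 73
  MOV R5, 31  → R5 = 31
  SUB R3, R5  → R3 = 73 - 31 = 42
Final: R3 = 42

42


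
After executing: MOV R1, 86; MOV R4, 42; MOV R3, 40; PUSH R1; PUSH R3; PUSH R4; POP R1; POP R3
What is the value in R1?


Stack trace (top is rightmost):
  MOV R1, 86  → R1 = 86
  MOV R4, 42  → R4 = 42
  MOV R3, 40  → R3 = 40
  PUSH R1  → stack: [86]
  PUSH R3  → stack: [86, 40]
  PUSH R4  → stack: [86, 40, 42]
  POP R1  → R1 = 42, stack: [86, 40]
  POP R3  → R3 = 40, stack: [86]
Final: R1 = 42

42


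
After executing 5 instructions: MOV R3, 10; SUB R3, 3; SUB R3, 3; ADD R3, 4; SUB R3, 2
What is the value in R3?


Register state trace:
  MOV R3, 10  → R3 = 10
  SUB R3, 3  → R3 = 10 - 3 = 7
  SUB R3, 3  → R3 = 7 - 3 = 4
  ADD R3, 4  → R3 = 4 + 4 = 8
  SUB R3, 2  → R3 = 8 - 2 = 6
Final: R3 = 6

6


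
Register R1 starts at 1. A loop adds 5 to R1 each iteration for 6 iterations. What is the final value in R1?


Starting value: R1 = 1
  Iter 1: R1 = 1 + 5 = 6
  Iter 2: R1 = 6 + 5 = 11
  Iter 3: R1 = 11 + 5 = 16
  Iter 4: R1 = 16 + 5 = 21
  Iter 5: R1 = 21 + 5 = 26
  Iter 6: R1 = 26 + 5 = 31
Final: R1 = 31

31


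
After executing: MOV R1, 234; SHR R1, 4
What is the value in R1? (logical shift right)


Register state trace:
  MOV R1, 234  → R1 = 234
  SHR R1, 4  → R1 = 234 >> 4 = 234 // 2^4 = 14
Final: R1 = 14

14


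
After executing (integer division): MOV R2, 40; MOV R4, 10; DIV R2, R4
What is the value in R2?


Register state trace:
  MOV R2, 40  → R2 = 40
  MOV R4, 10  → R4 = 10
  DIV R2, R4  → R2 = 40 // 10 = 4
Final: R2 = 4

4


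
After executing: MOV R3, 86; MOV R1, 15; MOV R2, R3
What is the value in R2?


Register state trace:
  MOV R3, 86  → R3 = 86
  MOV R1, 15  → R1 = 15
  MOV R2, R3  → R2 = 86
Final: R2 = 86

86


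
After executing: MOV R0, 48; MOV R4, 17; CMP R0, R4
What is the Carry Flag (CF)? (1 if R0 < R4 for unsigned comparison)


Register state trace:
  MOV R0, 48  → R0 = 48
  MOV R4, 17  → R4 = 17
  CMP R0, R4  → unsigned 48 - 17: no borrow
  48 >= 17, so CF = 0
CF = 0

0


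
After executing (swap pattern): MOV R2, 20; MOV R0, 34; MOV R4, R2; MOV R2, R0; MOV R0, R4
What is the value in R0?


Register state trace (swap pattern):
  MOV R2, 20  → R2 = 20
  MOV R0, 34  → R0 = 34
  MOV R4, R2  → R4 = 20  (save R2)
  MOV R2, R0  → R2 = 34  (R2 gets R0's value)
  MOV R0, R4  → R0 = 20  (R0 gets saved value)
Final: R0 = 20

20


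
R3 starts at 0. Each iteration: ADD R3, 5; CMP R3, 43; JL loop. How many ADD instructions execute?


Loop trace (R3 starts at 0, target 43, step 5):
  ADD #1: R3 = 0 + 5 = 5  → 5 < 43, loop
  ADD #2: R3 = 5 + 5 = 10  → 10 < 43, loop
  ADD #3: R3 = 10 + 5 = 15  → 15 < 43, loop
  ADD #4: R3 = 15 + 5 = 20  → 20 < 43, loop
  ADD #5: R3 = 20 + 5 = 25  → 25 < 43, loop
  ADD #6: R3 = 25 + 5 = 30  → 30 < 43, loop
  ADD #7: R3 = 30 + 5 = 35  → 35 < 43, loop
  ADD #8: R3 = 35 + 5 = 40  → 40 < 43, loop
  ADD #9: R3 = 40 + 5 = 45  → 45 >= 43, exit
Total ADD instructions: 9

9


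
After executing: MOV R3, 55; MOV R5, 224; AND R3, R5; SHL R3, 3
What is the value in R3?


Register state trace:
  MOV R3, 55  → R3 = 55 (0b00110111)
  MOV R5, 224  → R5 = 224 (0b11100000)
  AND R3, R5  → R3 = 55 AND 224 = 32 (0b00100000)
  SHL R3, 3  → R3 = 32 << 3 = 256
Final: R3 = 256

256


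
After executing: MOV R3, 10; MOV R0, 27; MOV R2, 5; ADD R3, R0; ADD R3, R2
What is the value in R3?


Register state trace:
  MOV R3, 10  → R3 = 10
  MOV R0, 27  → R0 = 27
  MOV R2, 5  → R2 = 5
  ADD R3, R0  → R3 = 10 + 27 = 37
  ADD R3, R2  → R3 = 37 + 5 = 42
Final: R3 = 42

42


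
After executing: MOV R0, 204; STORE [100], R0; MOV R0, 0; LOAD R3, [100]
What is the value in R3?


Register and memory trace:
  MOV R0, 204  → R0 = 204
  STORE [100], R0  → mem[100] = 204
  MOV R0, 0  → R0 = 0
  LOAD R3, [100]  → R3 = mem[100] = 204
Final: R3 = 204

204


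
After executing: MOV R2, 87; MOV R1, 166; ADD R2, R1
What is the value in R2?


Register state trace:
  MOV R2, 87  → R2 = 87
  MOV R1, 166  → R1 = 166
  ADD R2, R1  → R2 = 87 + 166 = 253
Final: R2 = 253

253


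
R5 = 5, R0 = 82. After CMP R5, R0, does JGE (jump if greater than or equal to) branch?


Trace:
  R5 = 5, R0 = 82
  CMP R5, R0  → compares 5 vs 82
  JGE checks: is 5 greater than or equal to 82?
  5 < 82, so condition is false
Branch taken: No

No


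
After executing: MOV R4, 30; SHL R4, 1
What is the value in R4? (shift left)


Register state trace:
  MOV R4, 30  → R4 = 30
  SHL R4, 1  → R4 = 30 << 1 = 30 * 2^1 = 60
Final: R4 = 60

60


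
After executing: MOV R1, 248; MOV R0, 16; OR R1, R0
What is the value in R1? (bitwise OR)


Register state trace:
  MOV R1, 248  → R1 = 248 (0b11111000)
  MOV R0, 16  → R0 = 16 (0b00010000)
  OR R1, R0   → R1 = 248 OR 16 = 248 (0b11111000)
Final: R1 = 248

248


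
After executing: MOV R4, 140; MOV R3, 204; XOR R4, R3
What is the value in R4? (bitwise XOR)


Register state trace:
  MOV R4, 140  → R4 = 140 (0b10001100)
  MOV R3, 204  → R3 = 204 (0b11001100)
  XOR R4, R3  → R4 = 140 XOR 204 = 64 (0b01000000)
Final: R4 = 64

64


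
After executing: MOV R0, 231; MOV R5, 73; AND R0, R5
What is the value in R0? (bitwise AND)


Register state trace:
  MOV R0, 231  → R0 = 231 (0b11100111)
  MOV R5, 73  → R5 = 73 (0b01001001)
  AND R0, R5  → R0 = 231 AND 73 = 65 (0b01000001)
Final: R0 = 65

65


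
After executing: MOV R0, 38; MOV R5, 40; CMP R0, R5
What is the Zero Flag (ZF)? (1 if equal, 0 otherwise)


Register state trace:
  MOV R0, 38  → R0 = 38
  MOV R5, 40  → R5 = 40
  CMP R0, R5  → computes 38 - 40 = -2
  Result is nonzero, so values are not equal
ZF = 0

0


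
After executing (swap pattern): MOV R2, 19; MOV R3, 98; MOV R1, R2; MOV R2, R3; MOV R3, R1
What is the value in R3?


Register state trace (swap pattern):
  MOV R2, 19  → R2 = 19
  MOV R3, 98  → R3 = 98
  MOV R1, R2  → R1 = 19  (save R2)
  MOV R2, R3  → R2 = 98  (R2 gets R3's value)
  MOV R3, R1  → R3 = 19  (R3 gets saved value)
Final: R3 = 19

19


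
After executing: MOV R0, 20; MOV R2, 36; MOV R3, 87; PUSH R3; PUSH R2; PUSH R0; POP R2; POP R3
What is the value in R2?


Stack trace (top is rightmost):
  MOV R0, 20  → R0 = 20
  MOV R2, 36  → R2 = 36
  MOV R3, 87  → R3 = 87
  PUSH R3  → stack: [87]
  PUSH R2  → stack: [87, 36]
  PUSH R0  → stack: [87, 36, 20]
  POP R2  → R2 = 20, stack: [87, 36]
  POP R3  → R3 = 36, stack: [87]
Final: R2 = 20

20


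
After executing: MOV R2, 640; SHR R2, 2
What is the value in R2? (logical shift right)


Register state trace:
  MOV R2, 640  → R2 = 640
  SHR R2, 2  → R2 = 640 >> 2 = 640 // 2^2 = 160
Final: R2 = 160

160


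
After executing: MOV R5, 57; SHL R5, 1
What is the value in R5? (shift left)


Register state trace:
  MOV R5, 57  → R5 = 57
  SHL R5, 1  → R5 = 57 << 1 = 57 * 2^1 = 114
Final: R5 = 114

114


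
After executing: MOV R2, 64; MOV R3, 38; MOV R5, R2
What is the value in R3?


Register state trace:
  MOV R2, 64  → R2 = 64
  MOV R3, 38  → R3 = 38
  MOV R5, R2  → R5 = 64
Final: R3 = 38

38


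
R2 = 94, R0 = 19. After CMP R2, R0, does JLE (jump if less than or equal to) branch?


Trace:
  R2 = 94, R0 = 19
  CMP R2, R0  → compares 94 vs 19
  JLE checks: is 94 less than or equal to 19?
  94 > 19, so condition is false
Branch taken: No

No


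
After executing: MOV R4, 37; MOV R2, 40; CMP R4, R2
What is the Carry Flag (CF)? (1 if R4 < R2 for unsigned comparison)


Register state trace:
  MOV R4, 37  → R4 = 37
  MOV R2, 40  → R2 = 40
  CMP R4, R2  → unsigned 37 - 40: borrow occurs
  37 < 40, so CF = 1
CF = 1

1


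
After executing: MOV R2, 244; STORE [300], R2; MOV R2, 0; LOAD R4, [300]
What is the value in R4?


Register and memory trace:
  MOV R2, 244  → R2 = 244
  STORE [300], R2  → mem[300] = 244
  MOV R2, 0  → R2 = 0
  LOAD R4, [300]  → R4 = mem[300] = 244
Final: R4 = 244

244


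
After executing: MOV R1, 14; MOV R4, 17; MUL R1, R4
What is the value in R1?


Register state trace:
  MOV R1, 14  → R1 = 14
  MOV R4, 17  → R4 = 17
  MUL R1, R4  → R1 = 14 * 17 = 238
Final: R1 = 238

238


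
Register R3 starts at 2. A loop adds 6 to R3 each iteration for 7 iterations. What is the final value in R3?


Starting value: R3 = 2
  Iter 1: R3 = 2 + 6 = 8
  Iter 2: R3 = 8 + 6 = 14
  Iter 3: R3 = 14 + 6 = 20
  Iter 4: R3 = 20 + 6 = 26
  Iter 5: R3 = 26 + 6 = 32
  Iter 6: R3 = 32 + 6 = 38
  Iter 7: R3 = 38 + 6 = 44
Final: R3 = 44

44


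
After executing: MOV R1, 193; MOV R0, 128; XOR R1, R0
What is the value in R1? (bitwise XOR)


Register state trace:
  MOV R1, 193  → R1 = 193 (0b11000001)
  MOV R0, 128  → R0 = 128 (0b10000000)
  XOR R1, R0  → R1 = 193 XOR 128 = 65 (0b01000001)
Final: R1 = 65

65


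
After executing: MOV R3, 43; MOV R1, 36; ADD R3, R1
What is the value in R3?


Register state trace:
  MOV R3, 43  → R3 = 43
  MOV R1, 36  → R1 = 36
  ADD R3, R1  → R3 = 43 + 36 = 79
Final: R3 = 79

79


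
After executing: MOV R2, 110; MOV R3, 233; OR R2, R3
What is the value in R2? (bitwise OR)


Register state trace:
  MOV R2, 110  → R2 = 110 (0b01101110)
  MOV R3, 233  → R3 = 233 (0b11101001)
  OR R2, R3   → R2 = 110 OR 233 = 239 (0b11101111)
Final: R2 = 239

239


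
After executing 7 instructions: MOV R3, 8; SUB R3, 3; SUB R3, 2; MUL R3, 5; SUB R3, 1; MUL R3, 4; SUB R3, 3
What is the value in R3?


Register state trace:
  MOV R3, 8  → R3 = 8
  SUB R3, 3  → R3 = 8 - 3 = 5
  SUB R3, 2  → R3 = 5 - 2 = 3
  MUL R3, 5  → R3 = 3 * 5 = 15
  SUB R3, 1  → R3 = 15 - 1 = 14
  MUL R3, 4  → R3 = 14 * 4 = 56
  SUB R3, 3  → R3 = 56 - 3 = 53
Final: R3 = 53

53


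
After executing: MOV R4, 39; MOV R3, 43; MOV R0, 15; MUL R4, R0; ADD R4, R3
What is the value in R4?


Register state trace:
  MOV R4, 39  → R4 = 39
  MOV R3, 43  → R3 = 43
  MOV R0, 15  → R0 = 15
  MUL R4, R0  → R4 = 39 * 15 = 585
  ADD R4, R3  → R4 = 585 + 43 = 628
Final: R4 = 628

628


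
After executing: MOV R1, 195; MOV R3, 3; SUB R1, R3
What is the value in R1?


Register state trace:
  MOV R1, 195  → R1 = 195
  MOV R3, 3  → R3 = 3
  SUB R1, R3  → R1 = 195 - 3 = 192
Final: R1 = 192

192


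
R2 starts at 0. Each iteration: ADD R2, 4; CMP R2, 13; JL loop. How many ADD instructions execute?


Loop trace (R2 starts at 0, target 13, step 4):
  ADD #1: R2 = 0 + 4 = 4  → 4 < 13, loop
  ADD #2: R2 = 4 + 4 = 8  → 8 < 13, loop
  ADD #3: R2 = 8 + 4 = 12  → 12 < 13, loop
  ADD #4: R2 = 12 + 4 = 16  → 16 >= 13, exit
Total ADD instructions: 4

4


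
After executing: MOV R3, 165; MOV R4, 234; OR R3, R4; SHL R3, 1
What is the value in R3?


Register state trace:
  MOV R3, 165  → R3 = 165 (0b10100101)
  MOV R4, 234  → R4 = 234 (0b11101010)
  OR R3, R4  → R3 = 165 OR 234 = 239 (0b11101111)
  SHL R3, 1  → R3 = 239 << 1 = 478
Final: R3 = 478

478


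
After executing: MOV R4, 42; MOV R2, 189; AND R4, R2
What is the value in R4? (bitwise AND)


Register state trace:
  MOV R4, 42  → R4 = 42 (0b00101010)
  MOV R2, 189  → R2 = 189 (0b10111101)
  AND R4, R2  → R4 = 42 AND 189 = 40 (0b00101000)
Final: R4 = 40

40


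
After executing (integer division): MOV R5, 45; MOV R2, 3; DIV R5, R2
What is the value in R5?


Register state trace:
  MOV R5, 45  → R5 = 45
  MOV R2, 3  → R2 = 3
  DIV R5, R2  → R5 = 45 // 3 = 15
Final: R5 = 15

15


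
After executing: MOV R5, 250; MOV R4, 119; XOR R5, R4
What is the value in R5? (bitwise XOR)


Register state trace:
  MOV R5, 250  → R5 = 250 (0b11111010)
  MOV R4, 119  → R4 = 119 (0b01110111)
  XOR R5, R4  → R5 = 250 XOR 119 = 141 (0b10001101)
Final: R5 = 141

141


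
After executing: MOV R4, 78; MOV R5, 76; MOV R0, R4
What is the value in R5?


Register state trace:
  MOV R4, 78  → R4 = 78
  MOV R5, 76  → R5 = 76
  MOV R0, R4  → R0 = 78
Final: R5 = 76

76


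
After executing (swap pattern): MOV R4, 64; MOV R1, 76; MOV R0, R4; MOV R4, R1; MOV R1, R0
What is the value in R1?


Register state trace (swap pattern):
  MOV R4, 64  → R4 = 64
  MOV R1, 76  → R1 = 76
  MOV R0, R4  → R0 = 64  (save R4)
  MOV R4, R1  → R4 = 76  (R4 gets R1's value)
  MOV R1, R0  → R1 = 64  (R1 gets saved value)
Final: R1 = 64

64


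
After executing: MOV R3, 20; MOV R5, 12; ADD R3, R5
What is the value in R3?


Register state trace:
  MOV R3, 20  → R3 = 20
  MOV R5, 12  → R5 = 12
  ADD R3, R5  → R3 = 20 + 12 = 32
Final: R3 = 32

32


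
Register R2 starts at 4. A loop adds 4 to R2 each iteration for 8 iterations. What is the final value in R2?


Starting value: R2 = 4
  Iter 1: R2 = 4 + 4 = 8
  Iter 2: R2 = 8 + 4 = 12
  Iter 3: R2 = 12 + 4 = 16
  Iter 4: R2 = 16 + 4 = 20
  Iter 5: R2 = 20 + 4 = 24
  Iter 6: R2 = 24 + 4 = 28
  Iter 7: R2 = 28 + 4 = 32
  Iter 8: R2 = 32 + 4 = 36
Final: R2 = 36

36


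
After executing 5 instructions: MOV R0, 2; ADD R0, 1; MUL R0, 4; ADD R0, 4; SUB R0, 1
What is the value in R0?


Register state trace:
  MOV R0, 2  → R0 = 2
  ADD R0, 1  → R0 = 2 + 1 = 3
  MUL R0, 4  → R0 = 3 * 4 = 12
  ADD R0, 4  → R0 = 12 + 4 = 16
  SUB R0, 1  → R0 = 16 - 1 = 15
Final: R0 = 15

15


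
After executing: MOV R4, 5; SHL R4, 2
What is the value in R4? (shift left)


Register state trace:
  MOV R4, 5  → R4 = 5
  SHL R4, 2  → R4 = 5 << 2 = 5 * 2^2 = 20
Final: R4 = 20

20


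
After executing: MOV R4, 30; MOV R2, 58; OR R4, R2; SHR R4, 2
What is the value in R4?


Register state trace:
  MOV R4, 30  → R4 = 30 (0b00011110)
  MOV R2, 58  → R2 = 58 (0b00111010)
  OR R4, R2  → R4 = 30 OR 58 = 62 (0b00111110)
  SHR R4, 2  → R4 = 62 >> 2 = 15
Final: R4 = 15

15


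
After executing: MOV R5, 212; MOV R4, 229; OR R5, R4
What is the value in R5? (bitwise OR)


Register state trace:
  MOV R5, 212  → R5 = 212 (0b11010100)
  MOV R4, 229  → R4 = 229 (0b11100101)
  OR R5, R4   → R5 = 212 OR 229 = 245 (0b11110101)
Final: R5 = 245

245


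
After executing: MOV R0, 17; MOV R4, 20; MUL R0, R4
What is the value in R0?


Register state trace:
  MOV R0, 17  → R0 = 17
  MOV R4, 20  → R4 = 20
  MUL R0, R4  → R0 = 17 * 20 = 340
Final: R0 = 340

340


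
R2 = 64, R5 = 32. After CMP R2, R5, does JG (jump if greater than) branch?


Trace:
  R2 = 64, R5 = 32
  CMP R2, R5  → compares 64 vs 32
  JG checks: is 64 greater than 32?
  64 > 32, so condition is true
Branch taken: Yes

Yes


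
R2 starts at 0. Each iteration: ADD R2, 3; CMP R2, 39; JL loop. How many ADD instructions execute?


Loop trace (R2 starts at 0, target 39, step 3):
  ADD #1: R2 = 0 + 3 = 3  → 3 < 39, loop
  ADD #2: R2 = 3 + 3 = 6  → 6 < 39, loop
  ADD #3: R2 = 6 + 3 = 9  → 9 < 39, loop
  ADD #4: R2 = 9 + 3 = 12  → 12 < 39, loop
  ADD #5: R2 = 12 + 3 = 15  → 15 < 39, loop
  ADD #6: R2 = 15 + 3 = 18  → 18 < 39, loop
  ADD #7: R2 = 18 + 3 = 21  → 21 < 39, loop
  ADD #8: R2 = 21 + 3 = 24  → 24 < 39, loop
  ADD #9: R2 = 24 + 3 = 27  → 27 < 39, loop
  ADD #10: R2 = 27 + 3 = 30  → 30 < 39, loop
  ADD #11: R2 = 30 + 3 = 33  → 33 < 39, loop
  ADD #12: R2 = 33 + 3 = 36  → 36 < 39, loop
  ADD #13: R2 = 36 + 3 = 39  → 39 >= 39, exit
Total ADD instructions: 13

13


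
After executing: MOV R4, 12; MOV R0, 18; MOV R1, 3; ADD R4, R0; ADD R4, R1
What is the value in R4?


Register state trace:
  MOV R4, 12  → R4 = 12
  MOV R0, 18  → R0 = 18
  MOV R1, 3  → R1 = 3
  ADD R4, R0  → R4 = 12 + 18 = 30
  ADD R4, R1  → R4 = 30 + 3 = 33
Final: R4 = 33

33


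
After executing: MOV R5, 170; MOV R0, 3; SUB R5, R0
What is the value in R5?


Register state trace:
  MOV R5, 170  → R5 = 170
  MOV R0, 3  → R0 = 3
  SUB R5, R0  → R5 = 170 - 3 = 167
Final: R5 = 167

167


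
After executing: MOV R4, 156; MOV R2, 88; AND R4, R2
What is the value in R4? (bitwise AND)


Register state trace:
  MOV R4, 156  → R4 = 156 (0b10011100)
  MOV R2, 88  → R2 = 88 (0b01011000)
  AND R4, R2  → R4 = 156 AND 88 = 24 (0b00011000)
Final: R4 = 24

24


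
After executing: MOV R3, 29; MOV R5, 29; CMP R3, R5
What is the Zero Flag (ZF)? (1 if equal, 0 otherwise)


Register state trace:
  MOV R3, 29  → R3 = 29
  MOV R5, 29  → R5 = 29
  CMP R3, R5  → computes 29 - 29 = 0
  Result is zero, so values are equal
ZF = 1

1


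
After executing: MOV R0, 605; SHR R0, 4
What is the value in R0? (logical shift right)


Register state trace:
  MOV R0, 605  → R0 = 605
  SHR R0, 4  → R0 = 605 >> 4 = 605 // 2^4 = 37
Final: R0 = 37

37


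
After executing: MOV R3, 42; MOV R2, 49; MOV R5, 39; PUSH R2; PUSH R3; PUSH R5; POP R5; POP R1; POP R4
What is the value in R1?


Stack trace (top is rightmost):
  MOV R3, 42  → R3 = 42
  MOV R2, 49  → R2 = 49
  MOV R5, 39  → R5 = 39
  PUSH R2  → stack: [49]
  PUSH R3  → stack: [49, 42]
  PUSH R5  → stack: [49, 42, 39]
  POP R5  → R5 = 39, stack: [49, 42]
  POP R1  → R1 = 42, stack: [49]
  POP R4  → R4 = 49, stack: []
Final: R1 = 42

42


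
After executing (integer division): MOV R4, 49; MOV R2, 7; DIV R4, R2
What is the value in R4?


Register state trace:
  MOV R4, 49  → R4 = 49
  MOV R2, 7  → R2 = 7
  DIV R4, R2  → R4 = 49 // 7 = 7
Final: R4 = 7

7


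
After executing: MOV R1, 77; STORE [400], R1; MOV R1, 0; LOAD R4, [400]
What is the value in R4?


Register and memory trace:
  MOV R1, 77  → R1 = 77
  STORE [400], R1  → mem[400] = 77
  MOV R1, 0  → R1 = 0
  LOAD R4, [400]  → R4 = mem[400] = 77
Final: R4 = 77

77


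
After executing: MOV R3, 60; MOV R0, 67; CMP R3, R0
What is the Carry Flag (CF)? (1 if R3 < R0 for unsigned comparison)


Register state trace:
  MOV R3, 60  → R3 = 60
  MOV R0, 67  → R0 = 67
  CMP R3, R0  → unsigned 60 - 67: borrow occurs
  60 < 67, so CF = 1
CF = 1

1


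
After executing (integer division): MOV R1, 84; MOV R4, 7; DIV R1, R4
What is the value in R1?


Register state trace:
  MOV R1, 84  → R1 = 84
  MOV R4, 7  → R4 = 7
  DIV R1, R4  → R1 = 84 // 7 = 12
Final: R1 = 12

12


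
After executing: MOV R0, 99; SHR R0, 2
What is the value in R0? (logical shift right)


Register state trace:
  MOV R0, 99  → R0 = 99
  SHR R0, 2  → R0 = 99 >> 2 = 99 // 2^2 = 24
Final: R0 = 24

24


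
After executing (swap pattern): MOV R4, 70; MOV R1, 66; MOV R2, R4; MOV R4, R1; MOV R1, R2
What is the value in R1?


Register state trace (swap pattern):
  MOV R4, 70  → R4 = 70
  MOV R1, 66  → R1 = 66
  MOV R2, R4  → R2 = 70  (save R4)
  MOV R4, R1  → R4 = 66  (R4 gets R1's value)
  MOV R1, R2  → R1 = 70  (R1 gets saved value)
Final: R1 = 70

70


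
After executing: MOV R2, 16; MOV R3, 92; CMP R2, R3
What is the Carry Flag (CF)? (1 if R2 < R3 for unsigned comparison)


Register state trace:
  MOV R2, 16  → R2 = 16
  MOV R3, 92  → R3 = 92
  CMP R2, R3  → unsigned 16 - 92: borrow occurs
  16 < 92, so CF = 1
CF = 1

1


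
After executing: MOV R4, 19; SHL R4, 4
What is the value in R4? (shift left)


Register state trace:
  MOV R4, 19  → R4 = 19
  SHL R4, 4  → R4 = 19 << 4 = 19 * 2^4 = 304
Final: R4 = 304

304


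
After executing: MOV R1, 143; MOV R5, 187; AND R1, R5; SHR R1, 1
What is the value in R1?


Register state trace:
  MOV R1, 143  → R1 = 143 (0b10001111)
  MOV R5, 187  → R5 = 187 (0b10111011)
  AND R1, R5  → R1 = 143 AND 187 = 139 (0b10001011)
  SHR R1, 1  → R1 = 139 >> 1 = 69
Final: R1 = 69

69


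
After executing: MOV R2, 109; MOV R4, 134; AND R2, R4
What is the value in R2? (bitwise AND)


Register state trace:
  MOV R2, 109  → R2 = 109 (0b01101101)
  MOV R4, 134  → R4 = 134 (0b10000110)
  AND R2, R4  → R2 = 109 AND 134 = 4 (0b00000100)
Final: R2 = 4

4


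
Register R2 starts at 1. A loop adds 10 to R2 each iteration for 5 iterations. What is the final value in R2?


Starting value: R2 = 1
  Iter 1: R2 = 1 + 10 = 11
  Iter 2: R2 = 11 + 10 = 21
  Iter 3: R2 = 21 + 10 = 31
  Iter 4: R2 = 31 + 10 = 41
  Iter 5: R2 = 41 + 10 = 51
Final: R2 = 51

51


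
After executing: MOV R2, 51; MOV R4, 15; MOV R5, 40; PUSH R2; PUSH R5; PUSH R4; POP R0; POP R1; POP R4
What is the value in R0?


Stack trace (top is rightmost):
  MOV R2, 51  → R2 = 51
  MOV R4, 15  → R4 = 15
  MOV R5, 40  → R5 = 40
  PUSH R2  → stack: [51]
  PUSH R5  → stack: [51, 40]
  PUSH R4  → stack: [51, 40, 15]
  POP R0  → R0 = 15, stack: [51, 40]
  POP R1  → R1 = 40, stack: [51]
  POP R4  → R4 = 51, stack: []
Final: R0 = 15

15


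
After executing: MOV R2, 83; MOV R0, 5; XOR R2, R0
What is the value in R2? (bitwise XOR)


Register state trace:
  MOV R2, 83  → R2 = 83 (0b01010011)
  MOV R0, 5  → R0 = 5 (0b00000101)
  XOR R2, R0  → R2 = 83 XOR 5 = 86 (0b01010110)
Final: R2 = 86

86


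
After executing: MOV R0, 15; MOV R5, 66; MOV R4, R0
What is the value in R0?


Register state trace:
  MOV R0, 15  → R0 = 15
  MOV R5, 66  → R5 = 66
  MOV R4, R0  → R4 = 15
Final: R0 = 15

15


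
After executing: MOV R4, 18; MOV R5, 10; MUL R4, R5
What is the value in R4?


Register state trace:
  MOV R4, 18  → R4 = 18
  MOV R5, 10  → R5 = 10
  MUL R4, R5  → R4 = 18 * 10 = 180
Final: R4 = 180

180


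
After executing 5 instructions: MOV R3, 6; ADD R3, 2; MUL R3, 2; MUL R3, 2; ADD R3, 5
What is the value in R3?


Register state trace:
  MOV R3, 6  → R3 = 6
  ADD R3, 2  → R3 = 6 + 2 = 8
  MUL R3, 2  → R3 = 8 * 2 = 16
  MUL R3, 2  → R3 = 16 * 2 = 32
  ADD R3, 5  → R3 = 32 + 5 = 37
Final: R3 = 37

37


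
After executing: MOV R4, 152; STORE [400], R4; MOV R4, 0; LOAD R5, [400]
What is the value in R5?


Register and memory trace:
  MOV R4, 152  → R4 = 152
  STORE [400], R4  → mem[400] = 152
  MOV R4, 0  → R4 = 0
  LOAD R5, [400]  → R5 = mem[400] = 152
Final: R5 = 152

152


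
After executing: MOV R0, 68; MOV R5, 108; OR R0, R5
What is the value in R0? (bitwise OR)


Register state trace:
  MOV R0, 68  → R0 = 68 (0b01000100)
  MOV R5, 108  → R5 = 108 (0b01101100)
  OR R0, R5   → R0 = 68 OR 108 = 108 (0b01101100)
Final: R0 = 108

108


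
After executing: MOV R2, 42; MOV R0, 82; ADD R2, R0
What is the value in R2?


Register state trace:
  MOV R2, 42  → R2 = 42
  MOV R0, 82  → R0 = 82
  ADD R2, R0  → R2 = 42 + 82 = 124
Final: R2 = 124

124


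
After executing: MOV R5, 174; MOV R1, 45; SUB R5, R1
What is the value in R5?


Register state trace:
  MOV R5, 174  → R5 = 174
  MOV R1, 45  → R1 = 45
  SUB R5, R1  → R5 = 174 - 45 = 129
Final: R5 = 129

129


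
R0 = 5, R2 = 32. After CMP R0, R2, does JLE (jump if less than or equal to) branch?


Trace:
  R0 = 5, R2 = 32
  CMP R0, R2  → compares 5 vs 32
  JLE checks: is 5 less than or equal to 32?
  5 < 32, so condition is true
Branch taken: Yes

Yes


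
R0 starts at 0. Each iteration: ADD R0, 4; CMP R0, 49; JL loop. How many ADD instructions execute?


Loop trace (R0 starts at 0, target 49, step 4):
  ADD #1: R0 = 0 + 4 = 4  → 4 < 49, loop
  ADD #2: R0 = 4 + 4 = 8  → 8 < 49, loop
  ADD #3: R0 = 8 + 4 = 12  → 12 < 49, loop
  ADD #4: R0 = 12 + 4 = 16  → 16 < 49, loop
  ADD #5: R0 = 16 + 4 = 20  → 20 < 49, loop
  ADD #6: R0 = 20 + 4 = 24  → 24 < 49, loop
  ADD #7: R0 = 24 + 4 = 28  → 28 < 49, loop
  ADD #8: R0 = 28 + 4 = 32  → 32 < 49, loop
  ADD #9: R0 = 32 + 4 = 36  → 36 < 49, loop
  ADD #10: R0 = 36 + 4 = 40  → 40 < 49, loop
  ADD #11: R0 = 40 + 4 = 44  → 44 < 49, loop
  ADD #12: R0 = 44 + 4 = 48  → 48 < 49, loop
  ADD #13: R0 = 48 + 4 = 52  → 52 >= 49, exit
Total ADD instructions: 13

13


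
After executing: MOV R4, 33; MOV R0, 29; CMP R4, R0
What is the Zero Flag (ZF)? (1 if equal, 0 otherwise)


Register state trace:
  MOV R4, 33  → R4 = 33
  MOV R0, 29  → R0 = 29
  CMP R4, R0  → computes 33 - 29 = 4
  Result is nonzero, so values are not equal
ZF = 0

0


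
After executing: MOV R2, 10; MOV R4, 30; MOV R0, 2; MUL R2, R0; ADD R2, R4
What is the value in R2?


Register state trace:
  MOV R2, 10  → R2 = 10
  MOV R4, 30  → R4 = 30
  MOV R0, 2  → R0 = 2
  MUL R2, R0  → R2 = 10 * 2 = 20
  ADD R2, R4  → R2 = 20 + 30 = 50
Final: R2 = 50

50


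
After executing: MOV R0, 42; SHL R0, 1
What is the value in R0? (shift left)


Register state trace:
  MOV R0, 42  → R0 = 42
  SHL R0, 1  → R0 = 42 << 1 = 42 * 2^1 = 84
Final: R0 = 84

84


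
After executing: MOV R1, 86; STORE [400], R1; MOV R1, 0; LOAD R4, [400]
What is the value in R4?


Register and memory trace:
  MOV R1, 86  → R1 = 86
  STORE [400], R1  → mem[400] = 86
  MOV R1, 0  → R1 = 0
  LOAD R4, [400]  → R4 = mem[400] = 86
Final: R4 = 86

86


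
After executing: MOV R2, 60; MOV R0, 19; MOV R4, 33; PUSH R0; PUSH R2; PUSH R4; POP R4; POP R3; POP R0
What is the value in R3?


Stack trace (top is rightmost):
  MOV R2, 60  → R2 = 60
  MOV R0, 19  → R0 = 19
  MOV R4, 33  → R4 = 33
  PUSH R0  → stack: [19]
  PUSH R2  → stack: [19, 60]
  PUSH R4  → stack: [19, 60, 33]
  POP R4  → R4 = 33, stack: [19, 60]
  POP R3  → R3 = 60, stack: [19]
  POP R0  → R0 = 19, stack: []
Final: R3 = 60

60


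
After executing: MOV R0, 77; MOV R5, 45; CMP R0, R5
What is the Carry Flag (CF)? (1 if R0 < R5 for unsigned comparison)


Register state trace:
  MOV R0, 77  → R0 = 77
  MOV R5, 45  → R5 = 45
  CMP R0, R5  → unsigned 77 - 45: no borrow
  77 >= 45, so CF = 0
CF = 0

0


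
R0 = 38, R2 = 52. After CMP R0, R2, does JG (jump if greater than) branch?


Trace:
  R0 = 38, R2 = 52
  CMP R0, R2  → compares 38 vs 52
  JG checks: is 38 greater than 52?
  38 < 52, so condition is false
Branch taken: No

No


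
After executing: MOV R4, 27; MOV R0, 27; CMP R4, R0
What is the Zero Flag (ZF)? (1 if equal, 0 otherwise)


Register state trace:
  MOV R4, 27  → R4 = 27
  MOV R0, 27  → R0 = 27
  CMP R4, R0  → computes 27 - 27 = 0
  Result is zero, so values are equal
ZF = 1

1


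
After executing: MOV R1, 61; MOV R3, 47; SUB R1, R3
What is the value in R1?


Register state trace:
  MOV R1, 61  → R1 = 61
  MOV R3, 47  → R3 = 47
  SUB R1, R3  → R1 = 61 - 47 = 14
Final: R1 = 14

14


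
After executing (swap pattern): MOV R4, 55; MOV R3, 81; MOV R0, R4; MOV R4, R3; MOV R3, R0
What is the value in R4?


Register state trace (swap pattern):
  MOV R4, 55  → R4 = 55
  MOV R3, 81  → R3 = 81
  MOV R0, R4  → R0 = 55  (save R4)
  MOV R4, R3  → R4 = 81  (R4 gets R3's value)
  MOV R3, R0  → R3 = 55  (R3 gets saved value)
Final: R4 = 81

81


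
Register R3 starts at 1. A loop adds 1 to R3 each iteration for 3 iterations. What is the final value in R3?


Starting value: R3 = 1
  Iter 1: R3 = 1 + 1 = 2
  Iter 2: R3 = 2 + 1 = 3
  Iter 3: R3 = 3 + 1 = 4
Final: R3 = 4

4


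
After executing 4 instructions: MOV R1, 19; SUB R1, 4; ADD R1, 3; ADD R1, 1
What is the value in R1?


Register state trace:
  MOV R1, 19  → R1 = 19
  SUB R1, 4  → R1 = 19 - 4 = 15
  ADD R1, 3  → R1 = 15 + 3 = 18
  ADD R1, 1  → R1 = 18 + 1 = 19
Final: R1 = 19

19


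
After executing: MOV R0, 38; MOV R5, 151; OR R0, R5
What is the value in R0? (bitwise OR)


Register state trace:
  MOV R0, 38  → R0 = 38 (0b00100110)
  MOV R5, 151  → R5 = 151 (0b10010111)
  OR R0, R5   → R0 = 38 OR 151 = 183 (0b10110111)
Final: R0 = 183

183


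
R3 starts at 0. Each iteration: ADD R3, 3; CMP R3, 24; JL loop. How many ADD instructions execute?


Loop trace (R3 starts at 0, target 24, step 3):
  ADD #1: R3 = 0 + 3 = 3  → 3 < 24, loop
  ADD #2: R3 = 3 + 3 = 6  → 6 < 24, loop
  ADD #3: R3 = 6 + 3 = 9  → 9 < 24, loop
  ADD #4: R3 = 9 + 3 = 12  → 12 < 24, loop
  ADD #5: R3 = 12 + 3 = 15  → 15 < 24, loop
  ADD #6: R3 = 15 + 3 = 18  → 18 < 24, loop
  ADD #7: R3 = 18 + 3 = 21  → 21 < 24, loop
  ADD #8: R3 = 21 + 3 = 24  → 24 >= 24, exit
Total ADD instructions: 8

8


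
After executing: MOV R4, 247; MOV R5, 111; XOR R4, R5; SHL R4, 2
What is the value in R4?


Register state trace:
  MOV R4, 247  → R4 = 247 (0b11110111)
  MOV R5, 111  → R5 = 111 (0b01101111)
  XOR R4, R5  → R4 = 247 XOR 111 = 152 (0b10011000)
  SHL R4, 2  → R4 = 152 << 2 = 608
Final: R4 = 608

608


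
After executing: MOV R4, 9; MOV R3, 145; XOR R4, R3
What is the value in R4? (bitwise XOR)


Register state trace:
  MOV R4, 9  → R4 = 9 (0b00001001)
  MOV R3, 145  → R3 = 145 (0b10010001)
  XOR R4, R3  → R4 = 9 XOR 145 = 152 (0b10011000)
Final: R4 = 152

152


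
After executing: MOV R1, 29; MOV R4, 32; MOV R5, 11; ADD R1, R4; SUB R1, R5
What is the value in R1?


Register state trace:
  MOV R1, 29  → R1 = 29
  MOV R4, 32  → R4 = 32
  MOV R5, 11  → R5 = 11
  ADD R1, R4  → R1 = 29 + 32 = 61
  SUB R1, R5  → R1 = 61 - 11 = 50
Final: R1 = 50

50


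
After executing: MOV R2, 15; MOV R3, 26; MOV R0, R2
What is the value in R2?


Register state trace:
  MOV R2, 15  → R2 = 15
  MOV R3, 26  → R3 = 26
  MOV R0, R2  → R0 = 15
Final: R2 = 15

15


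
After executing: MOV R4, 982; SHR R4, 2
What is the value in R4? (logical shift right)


Register state trace:
  MOV R4, 982  → R4 = 982
  SHR R4, 2  → R4 = 982 >> 2 = 982 // 2^2 = 245
Final: R4 = 245

245


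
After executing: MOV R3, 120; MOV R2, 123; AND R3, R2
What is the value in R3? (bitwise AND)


Register state trace:
  MOV R3, 120  → R3 = 120 (0b01111000)
  MOV R2, 123  → R2 = 123 (0b01111011)
  AND R3, R2  → R3 = 120 AND 123 = 120 (0b01111000)
Final: R3 = 120

120


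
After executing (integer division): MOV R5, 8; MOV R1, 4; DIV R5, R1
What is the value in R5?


Register state trace:
  MOV R5, 8  → R5 = 8
  MOV R1, 4  → R1 = 4
  DIV R5, R1  → R5 = 8 // 4 = 2
Final: R5 = 2

2


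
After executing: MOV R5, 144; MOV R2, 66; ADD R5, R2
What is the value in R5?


Register state trace:
  MOV R5, 144  → R5 = 144
  MOV R2, 66  → R2 = 66
  ADD R5, R2  → R5 = 144 + 66 = 210
Final: R5 = 210

210


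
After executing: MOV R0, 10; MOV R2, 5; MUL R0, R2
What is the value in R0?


Register state trace:
  MOV R0, 10  → R0 = 10
  MOV R2, 5  → R2 = 5
  MUL R0, R2  → R0 = 10 * 5 = 50
Final: R0 = 50

50


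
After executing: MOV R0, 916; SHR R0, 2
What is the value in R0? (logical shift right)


Register state trace:
  MOV R0, 916  → R0 = 916
  SHR R0, 2  → R0 = 916 >> 2 = 916 // 2^2 = 229
Final: R0 = 229

229


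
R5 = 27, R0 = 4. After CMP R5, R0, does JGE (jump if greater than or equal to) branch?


Trace:
  R5 = 27, R0 = 4
  CMP R5, R0  → compares 27 vs 4
  JGE checks: is 27 greater than or equal to 4?
  27 > 4, so condition is true
Branch taken: Yes

Yes


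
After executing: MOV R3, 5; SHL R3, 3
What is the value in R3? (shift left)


Register state trace:
  MOV R3, 5  → R3 = 5
  SHL R3, 3  → R3 = 5 << 3 = 5 * 2^3 = 40
Final: R3 = 40

40


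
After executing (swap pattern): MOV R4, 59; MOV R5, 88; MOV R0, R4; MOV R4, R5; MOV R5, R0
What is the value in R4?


Register state trace (swap pattern):
  MOV R4, 59  → R4 = 59
  MOV R5, 88  → R5 = 88
  MOV R0, R4  → R0 = 59  (save R4)
  MOV R4, R5  → R4 = 88  (R4 gets R5's value)
  MOV R5, R0  → R5 = 59  (R5 gets saved value)
Final: R4 = 88

88


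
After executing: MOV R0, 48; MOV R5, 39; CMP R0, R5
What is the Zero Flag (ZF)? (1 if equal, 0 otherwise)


Register state trace:
  MOV R0, 48  → R0 = 48
  MOV R5, 39  → R5 = 39
  CMP R0, R5  → computes 48 - 39 = 9
  Result is nonzero, so values are not equal
ZF = 0

0


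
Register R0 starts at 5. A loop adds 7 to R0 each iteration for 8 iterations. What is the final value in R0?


Starting value: R0 = 5
  Iter 1: R0 = 5 + 7 = 12
  Iter 2: R0 = 12 + 7 = 19
  Iter 3: R0 = 19 + 7 = 26
  Iter 4: R0 = 26 + 7 = 33
  Iter 5: R0 = 33 + 7 = 40
  Iter 6: R0 = 40 + 7 = 47
  Iter 7: R0 = 47 + 7 = 54
  Iter 8: R0 = 54 + 7 = 61
Final: R0 = 61

61
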